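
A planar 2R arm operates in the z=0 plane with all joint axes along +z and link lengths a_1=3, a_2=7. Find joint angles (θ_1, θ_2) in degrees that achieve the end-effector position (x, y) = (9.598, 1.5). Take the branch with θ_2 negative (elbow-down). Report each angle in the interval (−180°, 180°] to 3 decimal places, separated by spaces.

30.003 -30.004

cos θ_2 = (94.3716−3²−7²)/(2·3·7) = 0.8660; θ_2 = -30.0040° (elbow-down)
β = atan2(1.5000,9.5980) = 8.8825°; ψ = atan2(-3.5004,9.0619) = -21.1204°
θ_1 = β − ψ = 30.0029°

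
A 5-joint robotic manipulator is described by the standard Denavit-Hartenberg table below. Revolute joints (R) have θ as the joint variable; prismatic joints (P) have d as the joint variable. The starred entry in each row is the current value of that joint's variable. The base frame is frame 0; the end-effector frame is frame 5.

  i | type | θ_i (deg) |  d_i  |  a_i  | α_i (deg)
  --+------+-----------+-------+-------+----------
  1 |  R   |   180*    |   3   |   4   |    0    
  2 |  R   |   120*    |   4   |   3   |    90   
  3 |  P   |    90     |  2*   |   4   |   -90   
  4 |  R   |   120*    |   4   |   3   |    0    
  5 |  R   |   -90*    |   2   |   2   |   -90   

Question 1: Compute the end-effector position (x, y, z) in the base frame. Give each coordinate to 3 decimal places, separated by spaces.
-4.116 3.397 11.232

after link 1: o_1 = (-4.0000, 0.0000, 3.0000)
after link 2: o_2 = (-2.5000, -2.5981, 7.0000)
after link 3: o_3 = (-4.2321, -3.5981, 11.0000)
after link 4: o_4 = (-3.9821, 1.1651, 9.5000)
after link 5: o_5 = (-4.1160, 3.3971, 11.2321)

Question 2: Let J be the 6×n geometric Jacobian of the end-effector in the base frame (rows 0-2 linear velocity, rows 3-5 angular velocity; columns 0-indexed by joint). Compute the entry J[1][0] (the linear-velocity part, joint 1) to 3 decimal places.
-4.116

axis z_0 = ẑ; lever o_n−o_0 = (-4.1160,3.3971,11.2321)
cross product → J_v[:, 0] = (-3.3971,-4.1160,0.0000)
J_ω[:, 0] = z_0
entry J[1][0] = -4.1160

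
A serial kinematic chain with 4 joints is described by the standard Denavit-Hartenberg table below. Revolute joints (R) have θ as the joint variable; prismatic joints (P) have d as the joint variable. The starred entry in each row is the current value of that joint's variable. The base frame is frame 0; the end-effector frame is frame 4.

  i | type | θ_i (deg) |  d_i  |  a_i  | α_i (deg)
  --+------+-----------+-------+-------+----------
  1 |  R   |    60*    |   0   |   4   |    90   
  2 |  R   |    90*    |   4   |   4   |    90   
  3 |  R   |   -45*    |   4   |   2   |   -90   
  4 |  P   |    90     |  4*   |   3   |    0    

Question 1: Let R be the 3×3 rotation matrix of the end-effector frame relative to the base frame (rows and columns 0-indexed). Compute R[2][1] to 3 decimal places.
-0.707

End-effector y-axis (col 1 of R) = (0.6124,-0.3536,-0.7071)
R[2][1] = -0.7071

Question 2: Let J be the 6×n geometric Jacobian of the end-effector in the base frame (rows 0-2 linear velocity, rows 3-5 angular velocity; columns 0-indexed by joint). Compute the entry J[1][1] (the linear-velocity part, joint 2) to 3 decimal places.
-7.138

axis z_1 = (0.8660,-0.5000,0.0000); lever o_n−o_1 = (5.1888,-1.8411,8.2426)
cross product → J_v[:, 1] = (-4.1213,-7.1383,1.0000)
J_ω[:, 1] = z_1
entry J[1][1] = -7.1383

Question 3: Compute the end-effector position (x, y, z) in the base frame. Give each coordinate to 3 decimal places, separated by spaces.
after link 1: o_1 = (2.0000, 3.4641, 0.0000)
after link 2: o_2 = (5.4641, 1.4641, 4.0000)
after link 3: o_3 = (6.2394, 5.6353, 5.4142)
after link 4: o_4 = (7.1888, 1.6230, 8.2426)

7.189 1.623 8.243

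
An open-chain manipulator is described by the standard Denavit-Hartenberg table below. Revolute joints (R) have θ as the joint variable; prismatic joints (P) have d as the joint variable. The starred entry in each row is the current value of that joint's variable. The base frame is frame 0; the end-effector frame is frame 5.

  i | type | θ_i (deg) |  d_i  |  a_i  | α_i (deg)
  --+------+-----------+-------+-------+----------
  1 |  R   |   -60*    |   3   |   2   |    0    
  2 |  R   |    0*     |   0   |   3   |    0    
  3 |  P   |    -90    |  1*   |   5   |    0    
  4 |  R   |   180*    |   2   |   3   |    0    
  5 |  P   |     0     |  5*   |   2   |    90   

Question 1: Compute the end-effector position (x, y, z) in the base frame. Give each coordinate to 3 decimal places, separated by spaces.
2.500 -4.330 11.000

after link 1: o_1 = (1.0000, -1.7321, 3.0000)
after link 2: o_2 = (2.5000, -4.3301, 3.0000)
after link 3: o_3 = (-1.8301, -6.8301, 4.0000)
after link 4: o_4 = (0.7679, -5.3301, 6.0000)
after link 5: o_5 = (2.5000, -4.3301, 11.0000)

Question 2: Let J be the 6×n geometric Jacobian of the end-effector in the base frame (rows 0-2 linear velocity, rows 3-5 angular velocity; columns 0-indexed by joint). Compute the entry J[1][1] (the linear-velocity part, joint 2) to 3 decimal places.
axis z_1 = (0.0000,0.0000,1.0000); lever o_n−o_1 = (1.5000,-2.5981,8.0000)
cross product → J_v[:, 1] = (2.5981,1.5000,-0.0000)
J_ω[:, 1] = z_1
entry J[1][1] = 1.5000

1.500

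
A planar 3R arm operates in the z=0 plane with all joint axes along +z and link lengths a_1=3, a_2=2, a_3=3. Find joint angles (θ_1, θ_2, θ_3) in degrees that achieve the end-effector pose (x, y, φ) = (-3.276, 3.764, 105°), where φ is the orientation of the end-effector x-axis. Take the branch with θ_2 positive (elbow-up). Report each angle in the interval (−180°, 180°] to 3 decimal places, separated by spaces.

119.991 120.011 -135.002

wrist centre = target − a_3·(cos φ, sin φ) = (-2.4995, 0.8662)
cos θ_2 = (6.9981−3²−2²)/(2·3·2) = -0.5002; θ_2 = 120.0107° (elbow-up)
β = atan2(0.8662,-2.4995) = 160.8861°; ψ = atan2(1.7319,1.9997) = 40.8949°
θ_1 = β − ψ = 119.9912°
θ_3 = φ − θ_1 − θ_2 = -135.0019° (wrapped to (-180°,180°])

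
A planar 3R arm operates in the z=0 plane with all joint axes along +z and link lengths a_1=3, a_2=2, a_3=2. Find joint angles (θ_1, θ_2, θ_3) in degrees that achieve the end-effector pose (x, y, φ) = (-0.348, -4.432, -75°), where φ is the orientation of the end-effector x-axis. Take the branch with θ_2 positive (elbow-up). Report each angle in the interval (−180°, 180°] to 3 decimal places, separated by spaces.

wrist centre = target − a_3·(cos φ, sin φ) = (-0.8656, -2.5001)
cos θ_2 = (7.0001−3²−2²)/(2·3·2) = -0.5000; θ_2 = 119.9996° (elbow-up)
β = atan2(-2.5001,-0.8656) = -109.0976°; ψ = atan2(1.7321,2.0000) = 40.8933°
θ_1 = β − ψ = -149.9910°
θ_3 = φ − θ_1 − θ_2 = -45.0086° (wrapped to (-180°,180°])

-149.991 120.000 -45.009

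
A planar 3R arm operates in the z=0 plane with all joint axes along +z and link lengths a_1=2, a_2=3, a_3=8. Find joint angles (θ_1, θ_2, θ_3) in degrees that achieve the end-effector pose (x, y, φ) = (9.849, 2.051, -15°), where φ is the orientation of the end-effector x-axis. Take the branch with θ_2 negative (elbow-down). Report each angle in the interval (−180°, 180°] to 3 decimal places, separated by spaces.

89.986 -44.979 -60.006

wrist centre = target − a_3·(cos φ, sin φ) = (2.1216, 4.1216)
cos θ_2 = (21.4884−2²−3²)/(2·2·3) = 0.7074; θ_2 = -44.9793° (elbow-down)
β = atan2(4.1216,2.1216) = 62.7626°; ψ = atan2(-2.1206,4.1221) = -27.2229°
θ_1 = β − ψ = 89.9855°
θ_3 = φ − θ_1 − θ_2 = -60.0063° (wrapped to (-180°,180°])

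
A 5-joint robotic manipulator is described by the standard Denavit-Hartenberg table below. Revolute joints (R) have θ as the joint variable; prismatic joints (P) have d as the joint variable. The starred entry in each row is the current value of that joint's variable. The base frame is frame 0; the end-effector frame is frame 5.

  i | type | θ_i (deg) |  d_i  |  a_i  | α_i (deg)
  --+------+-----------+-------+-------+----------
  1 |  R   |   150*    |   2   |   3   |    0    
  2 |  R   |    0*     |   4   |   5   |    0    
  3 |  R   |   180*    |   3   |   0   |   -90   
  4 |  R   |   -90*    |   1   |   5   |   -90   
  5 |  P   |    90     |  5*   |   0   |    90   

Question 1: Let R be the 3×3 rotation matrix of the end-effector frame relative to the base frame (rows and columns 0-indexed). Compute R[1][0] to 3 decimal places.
End-effector x-axis (col 0 of R) = (-0.5000,-0.8660,0.0000)
R[1][0] = -0.8660

-0.866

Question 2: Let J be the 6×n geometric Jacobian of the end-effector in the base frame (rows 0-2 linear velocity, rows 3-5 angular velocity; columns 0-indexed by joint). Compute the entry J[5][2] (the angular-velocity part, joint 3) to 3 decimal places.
1.000

axis z_2 = (0.0000,0.0000,1.0000); lever o_n−o_2 = (4.8301,-1.6340,8.0000)
cross product → J_v[:, 2] = (1.6340,4.8301,-0.0000)
J_ω[:, 2] = z_2
entry J[5][2] = 1.0000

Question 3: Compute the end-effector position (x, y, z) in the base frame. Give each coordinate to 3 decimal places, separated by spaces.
after link 1: o_1 = (-2.5981, 1.5000, 2.0000)
after link 2: o_2 = (-6.9282, 4.0000, 6.0000)
after link 3: o_3 = (-6.9282, 4.0000, 9.0000)
after link 4: o_4 = (-6.4282, 4.8660, 14.0000)
after link 5: o_5 = (-2.0981, 2.3660, 14.0000)

-2.098 2.366 14.000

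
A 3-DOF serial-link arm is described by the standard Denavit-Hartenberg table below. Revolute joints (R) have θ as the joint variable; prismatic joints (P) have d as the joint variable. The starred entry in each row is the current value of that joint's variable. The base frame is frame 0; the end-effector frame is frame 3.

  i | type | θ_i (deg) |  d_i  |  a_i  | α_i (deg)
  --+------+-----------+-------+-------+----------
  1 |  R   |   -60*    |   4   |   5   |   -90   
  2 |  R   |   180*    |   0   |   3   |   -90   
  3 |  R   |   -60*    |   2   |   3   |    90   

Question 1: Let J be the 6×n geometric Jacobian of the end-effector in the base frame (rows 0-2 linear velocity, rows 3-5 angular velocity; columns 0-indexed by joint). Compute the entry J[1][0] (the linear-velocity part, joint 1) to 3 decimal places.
2.500

axis z_0 = ẑ; lever o_n−o_0 = (2.5000,0.8660,6.0000)
cross product → J_v[:, 0] = (-0.8660,2.5000,0.0000)
J_ω[:, 0] = z_0
entry J[1][0] = 2.5000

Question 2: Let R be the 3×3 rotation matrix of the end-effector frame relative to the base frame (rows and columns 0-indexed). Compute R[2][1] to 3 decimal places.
1.000

End-effector y-axis (col 1 of R) = (-0.0000,0.0000,1.0000)
R[2][1] = 1.0000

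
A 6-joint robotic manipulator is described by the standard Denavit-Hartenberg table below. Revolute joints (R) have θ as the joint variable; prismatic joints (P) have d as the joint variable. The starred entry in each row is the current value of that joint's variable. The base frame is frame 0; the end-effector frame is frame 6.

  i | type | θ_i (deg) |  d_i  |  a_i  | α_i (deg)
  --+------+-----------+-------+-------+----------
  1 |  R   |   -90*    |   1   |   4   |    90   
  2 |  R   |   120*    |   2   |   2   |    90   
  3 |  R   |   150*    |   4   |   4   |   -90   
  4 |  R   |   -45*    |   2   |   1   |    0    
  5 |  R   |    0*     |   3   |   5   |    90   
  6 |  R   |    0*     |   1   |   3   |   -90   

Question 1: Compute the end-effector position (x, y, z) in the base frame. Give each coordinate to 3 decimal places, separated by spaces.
-2.498 -18.019 -1.140

after link 1: o_1 = (0.0000, -4.0000, 1.0000)
after link 2: o_2 = (-2.0000, -3.0000, 2.7321)
after link 3: o_3 = (-4.0000, -8.1962, 1.7321)
after link 4: o_4 = (-2.6215, -9.6147, 0.6892)
after link 5: o_5 = (-1.7912, -14.9575, -1.4937)
after link 6: o_6 = (-2.4983, -18.0194, -1.1401)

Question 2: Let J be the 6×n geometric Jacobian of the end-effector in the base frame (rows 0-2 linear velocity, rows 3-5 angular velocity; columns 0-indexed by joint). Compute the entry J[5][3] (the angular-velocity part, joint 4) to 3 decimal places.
axis z_3 = (0.8660,-0.2500,-0.4330); lever o_n−o_3 = (1.5017,-9.8232,-2.8722)
cross product → J_v[:, 3] = (-3.5355,1.8371,-8.1317)
J_ω[:, 3] = z_3
entry J[5][3] = -0.4330

-0.433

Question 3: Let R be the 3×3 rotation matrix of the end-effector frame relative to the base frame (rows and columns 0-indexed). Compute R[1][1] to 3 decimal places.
0.306

End-effector y-axis (col 1 of R) = (-0.3536,0.3062,-0.8839)
R[1][1] = 0.3062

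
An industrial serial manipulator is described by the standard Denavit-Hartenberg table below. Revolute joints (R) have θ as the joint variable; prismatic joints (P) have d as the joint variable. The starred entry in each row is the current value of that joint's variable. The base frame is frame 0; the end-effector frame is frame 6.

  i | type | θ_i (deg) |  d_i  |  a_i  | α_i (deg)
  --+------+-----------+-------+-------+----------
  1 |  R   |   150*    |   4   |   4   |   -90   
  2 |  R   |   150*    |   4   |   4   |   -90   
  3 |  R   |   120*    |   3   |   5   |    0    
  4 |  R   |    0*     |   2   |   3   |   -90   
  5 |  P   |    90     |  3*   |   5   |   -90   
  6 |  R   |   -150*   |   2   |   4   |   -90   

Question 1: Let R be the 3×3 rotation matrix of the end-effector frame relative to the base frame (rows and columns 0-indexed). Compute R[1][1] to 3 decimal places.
End-effector y-axis (col 1 of R) = (0.0580,0.9665,0.2500)
R[1][1] = 0.9665

0.967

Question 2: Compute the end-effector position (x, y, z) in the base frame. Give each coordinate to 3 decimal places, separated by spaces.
-5.114 1.447 8.665

after link 1: o_1 = (-3.4641, 2.0000, 4.0000)
after link 2: o_2 = (-2.4641, -3.1962, 2.0000)
after link 3: o_3 = (-0.8750, 0.8864, 5.8481)
after link 4: o_4 = (0.1651, 3.2859, 8.3301)
after link 5: o_5 = (-4.6986, 4.3619, 5.2990)
after link 6: o_6 = (-5.1136, 1.4468, 8.6651)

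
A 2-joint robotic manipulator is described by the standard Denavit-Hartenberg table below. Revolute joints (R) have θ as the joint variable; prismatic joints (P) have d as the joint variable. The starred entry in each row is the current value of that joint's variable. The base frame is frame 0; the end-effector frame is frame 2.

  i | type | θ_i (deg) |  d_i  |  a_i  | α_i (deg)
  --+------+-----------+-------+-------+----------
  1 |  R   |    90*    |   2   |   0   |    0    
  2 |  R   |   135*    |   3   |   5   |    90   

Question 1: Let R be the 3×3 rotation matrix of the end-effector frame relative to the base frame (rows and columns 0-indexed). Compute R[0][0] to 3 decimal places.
-0.707

End-effector x-axis (col 0 of R) = (-0.7071,-0.7071,0.0000)
R[0][0] = -0.7071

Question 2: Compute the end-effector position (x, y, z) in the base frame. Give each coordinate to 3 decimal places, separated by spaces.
-3.536 -3.536 5.000

after link 1: o_1 = (0.0000, 0.0000, 2.0000)
after link 2: o_2 = (-3.5355, -3.5355, 5.0000)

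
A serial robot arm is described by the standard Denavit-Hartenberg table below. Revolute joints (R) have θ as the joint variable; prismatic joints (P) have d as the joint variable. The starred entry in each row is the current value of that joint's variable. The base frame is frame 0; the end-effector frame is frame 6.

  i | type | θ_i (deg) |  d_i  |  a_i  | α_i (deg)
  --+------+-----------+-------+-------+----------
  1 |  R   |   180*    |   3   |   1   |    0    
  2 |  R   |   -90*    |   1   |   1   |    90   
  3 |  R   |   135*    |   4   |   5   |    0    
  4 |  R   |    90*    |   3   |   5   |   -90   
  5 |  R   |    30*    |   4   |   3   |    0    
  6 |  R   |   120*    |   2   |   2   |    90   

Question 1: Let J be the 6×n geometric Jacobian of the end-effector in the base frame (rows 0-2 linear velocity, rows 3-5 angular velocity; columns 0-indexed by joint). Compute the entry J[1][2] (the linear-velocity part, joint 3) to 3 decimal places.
4.855

axis z_2 = (1.0000,-0.0000,0.0000); lever o_n−o_2 = (4.5000,-3.4408,-4.8550)
cross product → J_v[:, 2] = (0.0000,4.8550,-3.4408)
J_ω[:, 2] = z_2
entry J[1][2] = 4.8550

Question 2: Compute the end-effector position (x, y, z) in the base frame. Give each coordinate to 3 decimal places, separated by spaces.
after link 1: o_1 = (-1.0000, 0.0000, 3.0000)
after link 2: o_2 = (-1.0000, 1.0000, 4.0000)
after link 3: o_3 = (3.0000, -2.5355, 7.5355)
after link 4: o_4 = (6.0000, -6.0711, 4.0000)
after link 5: o_5 = (4.5000, -5.0798, -0.6655)
after link 6: o_6 = (3.5000, -2.4408, -0.8550)

3.500 -2.441 -0.855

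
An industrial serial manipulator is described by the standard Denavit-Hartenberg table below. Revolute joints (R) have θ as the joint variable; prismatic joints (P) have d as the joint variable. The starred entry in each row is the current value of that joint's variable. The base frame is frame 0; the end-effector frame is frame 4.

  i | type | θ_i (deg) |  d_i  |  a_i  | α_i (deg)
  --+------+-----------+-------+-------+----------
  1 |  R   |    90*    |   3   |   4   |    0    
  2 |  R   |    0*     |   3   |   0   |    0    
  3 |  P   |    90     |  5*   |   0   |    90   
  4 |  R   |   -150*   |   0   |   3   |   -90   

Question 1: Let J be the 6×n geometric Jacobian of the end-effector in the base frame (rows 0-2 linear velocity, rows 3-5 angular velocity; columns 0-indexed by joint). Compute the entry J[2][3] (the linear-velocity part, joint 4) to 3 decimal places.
axis z_3 = (0.0000,1.0000,0.0000); lever o_n−o_3 = (2.5981,-0.0000,-1.5000)
cross product → J_v[:, 3] = (-1.5000,0.0000,-2.5981)
J_ω[:, 3] = z_3
entry J[2][3] = -2.5981

-2.598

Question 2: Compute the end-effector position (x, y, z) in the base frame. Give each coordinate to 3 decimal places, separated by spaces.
2.598 4.000 9.500

after link 1: o_1 = (0.0000, 4.0000, 3.0000)
after link 2: o_2 = (0.0000, 4.0000, 6.0000)
after link 3: o_3 = (0.0000, 4.0000, 11.0000)
after link 4: o_4 = (2.5981, 4.0000, 9.5000)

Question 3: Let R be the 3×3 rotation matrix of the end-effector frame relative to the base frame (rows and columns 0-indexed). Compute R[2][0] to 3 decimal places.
-0.500

End-effector x-axis (col 0 of R) = (0.8660,-0.0000,-0.5000)
R[2][0] = -0.5000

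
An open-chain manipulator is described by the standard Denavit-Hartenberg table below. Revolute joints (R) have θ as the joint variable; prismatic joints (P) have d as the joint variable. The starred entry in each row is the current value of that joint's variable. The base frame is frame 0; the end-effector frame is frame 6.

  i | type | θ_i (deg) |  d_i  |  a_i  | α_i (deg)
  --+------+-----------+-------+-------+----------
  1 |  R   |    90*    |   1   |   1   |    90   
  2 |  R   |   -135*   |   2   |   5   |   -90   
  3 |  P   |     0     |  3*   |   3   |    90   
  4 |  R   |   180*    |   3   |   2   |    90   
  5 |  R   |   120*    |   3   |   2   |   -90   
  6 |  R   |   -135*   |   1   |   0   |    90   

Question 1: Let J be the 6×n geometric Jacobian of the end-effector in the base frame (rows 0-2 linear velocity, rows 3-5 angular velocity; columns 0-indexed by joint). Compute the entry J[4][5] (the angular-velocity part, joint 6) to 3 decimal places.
-0.612

axis z_5 = (-0.5000,-0.6124,-0.6124); lever o_n−o_5 = (-0.5000,-0.6124,-0.6124)
cross product → J_v[:, 5] = (0.0000,0.0000,-0.0000)
J_ω[:, 5] = z_5
entry J[4][5] = -0.6124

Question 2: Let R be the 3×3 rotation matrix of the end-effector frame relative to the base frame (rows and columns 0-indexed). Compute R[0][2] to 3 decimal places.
End-effector z-axis (col 2 of R) = (-0.6124,-0.2500,0.7500)
R[0][2] = -0.6124

-0.612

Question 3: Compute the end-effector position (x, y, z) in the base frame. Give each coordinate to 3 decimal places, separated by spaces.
after link 1: o_1 = (0.0000, 1.0000, 1.0000)
after link 2: o_2 = (2.0000, -2.5355, -2.5355)
after link 3: o_3 = (2.0000, -2.5355, -6.7782)
after link 4: o_4 = (5.0000, -1.1213, -5.3640)
after link 5: o_5 = (6.7321, 0.2929, -8.1924)
after link 6: o_6 = (6.2321, -0.3195, -8.8048)

6.232 -0.319 -8.805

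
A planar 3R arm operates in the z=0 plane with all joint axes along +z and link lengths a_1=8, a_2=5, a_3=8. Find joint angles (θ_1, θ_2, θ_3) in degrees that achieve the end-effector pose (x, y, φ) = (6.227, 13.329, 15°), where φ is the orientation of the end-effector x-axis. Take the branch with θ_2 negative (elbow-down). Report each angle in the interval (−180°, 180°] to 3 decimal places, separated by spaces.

wrist centre = target − a_3·(cos φ, sin φ) = (-1.5004, 11.2584)
cos θ_2 = (129.0039−8²−5²)/(2·8·5) = 0.5000; θ_2 = -59.9968° (elbow-down)
β = atan2(11.2584,-1.5004) = 97.5910°; ψ = atan2(-4.3300,10.5002) = -22.4098°
θ_1 = β − ψ = 120.0008°
θ_3 = φ − θ_1 − θ_2 = -45.0040° (wrapped to (-180°,180°])

120.001 -59.997 -45.004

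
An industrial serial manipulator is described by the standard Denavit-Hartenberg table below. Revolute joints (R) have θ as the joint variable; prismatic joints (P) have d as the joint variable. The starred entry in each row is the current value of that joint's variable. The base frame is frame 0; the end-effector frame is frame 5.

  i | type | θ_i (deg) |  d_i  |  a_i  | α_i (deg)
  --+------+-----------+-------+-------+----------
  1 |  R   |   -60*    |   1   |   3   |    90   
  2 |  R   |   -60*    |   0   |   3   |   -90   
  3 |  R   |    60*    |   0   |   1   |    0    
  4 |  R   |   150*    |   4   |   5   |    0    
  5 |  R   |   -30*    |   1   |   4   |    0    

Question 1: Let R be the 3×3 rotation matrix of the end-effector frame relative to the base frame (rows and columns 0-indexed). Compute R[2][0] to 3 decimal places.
End-effector x-axis (col 0 of R) = (-0.2500,0.4330,0.8660)
R[2][0] = 0.8660

0.866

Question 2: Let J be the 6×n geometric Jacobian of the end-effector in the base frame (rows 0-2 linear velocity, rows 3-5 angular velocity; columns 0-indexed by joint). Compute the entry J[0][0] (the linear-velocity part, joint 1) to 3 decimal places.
5.074

axis z_0 = ẑ; lever o_n−o_0 = (1.0425,-5.0736,7.6830)
cross product → J_v[:, 0] = (5.0736,1.0425,-0.0000)
J_ω[:, 0] = z_0
entry J[0][0] = 5.0736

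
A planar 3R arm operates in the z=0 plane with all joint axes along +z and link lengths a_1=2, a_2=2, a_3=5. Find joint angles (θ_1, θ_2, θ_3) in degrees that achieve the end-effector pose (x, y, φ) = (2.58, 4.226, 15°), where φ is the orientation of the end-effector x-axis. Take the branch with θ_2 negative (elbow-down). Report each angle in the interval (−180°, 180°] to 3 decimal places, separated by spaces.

wrist centre = target − a_3·(cos φ, sin φ) = (-2.2496, 2.9319)
cos θ_2 = (13.6569−2²−2²)/(2·2·2) = 0.7071; θ_2 = -44.9996° (elbow-down)
β = atan2(2.9319,-2.2496) = 127.4988°; ψ = atan2(-1.4142,3.4142) = -22.4998°
θ_1 = β − ψ = 149.9985°
θ_3 = φ − θ_1 − θ_2 = -89.9990° (wrapped to (-180°,180°])

149.999 -45.000 -89.999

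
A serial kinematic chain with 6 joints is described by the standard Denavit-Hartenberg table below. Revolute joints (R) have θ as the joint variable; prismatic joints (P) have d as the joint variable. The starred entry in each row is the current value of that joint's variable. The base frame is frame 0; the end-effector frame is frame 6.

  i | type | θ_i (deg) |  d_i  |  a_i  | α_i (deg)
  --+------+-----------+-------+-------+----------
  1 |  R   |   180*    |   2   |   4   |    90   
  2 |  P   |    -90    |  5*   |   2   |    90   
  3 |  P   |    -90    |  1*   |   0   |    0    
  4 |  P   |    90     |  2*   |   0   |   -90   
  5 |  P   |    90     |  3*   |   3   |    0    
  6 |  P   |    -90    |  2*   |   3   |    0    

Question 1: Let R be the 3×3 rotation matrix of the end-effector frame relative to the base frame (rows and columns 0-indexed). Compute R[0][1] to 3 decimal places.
-1.000

End-effector y-axis (col 1 of R) = (-1.0000,0.0000,0.0000)
R[0][1] = -1.0000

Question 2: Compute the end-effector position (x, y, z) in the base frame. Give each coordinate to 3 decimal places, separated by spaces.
-4.000 10.000 -3.000

after link 1: o_1 = (-4.0000, 0.0000, 2.0000)
after link 2: o_2 = (-4.0000, 5.0000, 0.0000)
after link 3: o_3 = (-3.0000, 5.0000, 0.0000)
after link 4: o_4 = (-1.0000, 5.0000, 0.0000)
after link 5: o_5 = (-4.0000, 8.0000, 0.0000)
after link 6: o_6 = (-4.0000, 10.0000, -3.0000)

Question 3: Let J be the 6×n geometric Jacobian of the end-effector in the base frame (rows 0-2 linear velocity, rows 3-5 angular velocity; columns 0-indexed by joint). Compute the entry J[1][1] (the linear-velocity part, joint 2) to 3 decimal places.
1.000

prismatic axis z_1 = (0.0000,1.0000,0.0000)
J_v[:, 1] = z_1; J_ω[:, 1] = (0,0,0)
entry J[1][1] = 1.0000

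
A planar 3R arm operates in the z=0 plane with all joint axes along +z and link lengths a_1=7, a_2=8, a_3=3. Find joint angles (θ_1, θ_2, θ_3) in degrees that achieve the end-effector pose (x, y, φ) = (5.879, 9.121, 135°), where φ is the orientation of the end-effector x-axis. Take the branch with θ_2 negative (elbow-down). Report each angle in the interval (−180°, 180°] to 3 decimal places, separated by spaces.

wrist centre = target − a_3·(cos φ, sin φ) = (8.0003, 6.9997)
cos θ_2 = (113.0006−7²−8²)/(2·7·8) = 0.0000; θ_2 = -89.9997° (elbow-down)
β = atan2(6.9997,8.0003) = 41.1835°; ψ = atan2(-8.0000,7.0000) = -48.8139°
θ_1 = β − ψ = 89.9974°
θ_3 = φ − θ_1 − θ_2 = 135.0023° (wrapped to (-180°,180°])

89.997 -90.000 135.002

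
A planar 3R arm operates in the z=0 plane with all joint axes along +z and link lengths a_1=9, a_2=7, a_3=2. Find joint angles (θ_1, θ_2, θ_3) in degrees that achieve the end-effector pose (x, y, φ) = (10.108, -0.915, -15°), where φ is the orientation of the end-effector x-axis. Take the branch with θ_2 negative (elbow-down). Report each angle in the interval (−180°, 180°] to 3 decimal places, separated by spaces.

wrist centre = target − a_3·(cos φ, sin φ) = (8.1761, -0.3974)
cos θ_2 = (67.0073−9²−7²)/(2·9·7) = -0.4999; θ_2 = -119.9962° (elbow-down)
β = atan2(-0.3974,8.1761) = -2.7824°; ψ = atan2(-6.0624,5.5004) = -47.7827°
θ_1 = β − ψ = 45.0003°
θ_3 = φ − θ_1 − θ_2 = 59.9959° (wrapped to (-180°,180°])

45.000 -119.996 59.996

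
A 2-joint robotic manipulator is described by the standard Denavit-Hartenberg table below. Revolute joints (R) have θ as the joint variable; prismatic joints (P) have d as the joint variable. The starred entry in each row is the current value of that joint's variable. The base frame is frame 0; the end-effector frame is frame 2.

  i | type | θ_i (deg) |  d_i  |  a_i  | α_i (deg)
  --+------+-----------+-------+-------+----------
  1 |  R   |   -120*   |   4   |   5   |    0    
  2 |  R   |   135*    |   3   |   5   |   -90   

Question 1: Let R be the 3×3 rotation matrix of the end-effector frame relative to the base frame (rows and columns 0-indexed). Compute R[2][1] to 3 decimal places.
-1.000

End-effector y-axis (col 1 of R) = (-0.0000,0.0000,-1.0000)
R[2][1] = -1.0000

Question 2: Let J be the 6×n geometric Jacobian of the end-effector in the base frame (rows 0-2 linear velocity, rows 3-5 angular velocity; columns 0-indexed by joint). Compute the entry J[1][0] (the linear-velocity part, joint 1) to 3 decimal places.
2.330

axis z_0 = ẑ; lever o_n−o_0 = (2.3296,-3.0360,7.0000)
cross product → J_v[:, 0] = (3.0360,2.3296,-0.0000)
J_ω[:, 0] = z_0
entry J[1][0] = 2.3296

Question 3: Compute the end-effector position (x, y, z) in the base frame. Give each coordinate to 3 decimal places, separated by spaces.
2.330 -3.036 7.000

after link 1: o_1 = (-2.5000, -4.3301, 4.0000)
after link 2: o_2 = (2.3296, -3.0360, 7.0000)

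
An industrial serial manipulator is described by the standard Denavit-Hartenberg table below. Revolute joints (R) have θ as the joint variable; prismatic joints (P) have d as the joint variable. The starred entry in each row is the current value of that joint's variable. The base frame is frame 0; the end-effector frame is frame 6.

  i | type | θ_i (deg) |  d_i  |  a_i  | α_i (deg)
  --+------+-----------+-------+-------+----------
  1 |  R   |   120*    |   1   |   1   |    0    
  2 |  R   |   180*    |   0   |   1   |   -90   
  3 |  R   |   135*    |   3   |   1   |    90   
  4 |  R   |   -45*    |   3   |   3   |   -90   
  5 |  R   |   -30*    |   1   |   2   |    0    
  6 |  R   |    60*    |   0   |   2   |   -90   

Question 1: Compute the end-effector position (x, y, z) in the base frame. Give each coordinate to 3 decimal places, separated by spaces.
-1.907 1.575 -5.560

after link 1: o_1 = (-0.5000, 0.8660, 1.0000)
after link 2: o_2 = (-0.0000, -0.0000, 1.0000)
after link 3: o_3 = (2.2445, 2.1124, 0.2929)
after link 4: o_4 = (0.7181, 0.5136, -3.3284)
after link 5: o_5 = (-0.0597, 0.8255, -5.4016)
after link 6: o_6 = (-1.9069, 1.5755, -5.5605)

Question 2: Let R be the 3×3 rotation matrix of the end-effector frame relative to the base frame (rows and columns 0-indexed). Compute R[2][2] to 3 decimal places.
0.862

End-effector z-axis (col 2 of R) = (0.1250,0.4906,0.8624)
R[2][2] = 0.8624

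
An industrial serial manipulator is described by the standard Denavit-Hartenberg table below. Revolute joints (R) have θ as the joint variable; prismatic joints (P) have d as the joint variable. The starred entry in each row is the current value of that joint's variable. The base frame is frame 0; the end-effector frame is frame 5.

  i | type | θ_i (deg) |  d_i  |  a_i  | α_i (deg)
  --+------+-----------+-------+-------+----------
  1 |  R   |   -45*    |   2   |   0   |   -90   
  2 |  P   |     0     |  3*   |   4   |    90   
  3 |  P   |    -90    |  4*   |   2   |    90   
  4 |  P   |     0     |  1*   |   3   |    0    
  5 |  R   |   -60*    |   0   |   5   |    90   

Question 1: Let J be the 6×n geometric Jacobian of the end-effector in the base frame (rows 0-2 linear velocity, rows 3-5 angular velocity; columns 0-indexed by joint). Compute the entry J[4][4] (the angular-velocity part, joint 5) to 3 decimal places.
axis z_4 = (-0.7071,0.7071,0.0000); lever o_n−o_4 = (-1.7678,-1.7678,-4.3301)
cross product → J_v[:, 4] = (-3.0619,-3.0619,2.5000)
J_ω[:, 4] = z_4
entry J[4][4] = 0.7071

0.707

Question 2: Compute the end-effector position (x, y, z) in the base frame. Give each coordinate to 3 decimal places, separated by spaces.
-1.061 -5.303 1.670

after link 1: o_1 = (0.0000, 0.0000, 2.0000)
after link 2: o_2 = (4.9497, -0.7071, 2.0000)
after link 3: o_3 = (3.5355, -2.1213, 6.0000)
after link 4: o_4 = (0.7071, -3.5355, 6.0000)
after link 5: o_5 = (-1.0607, -5.3033, 1.6699)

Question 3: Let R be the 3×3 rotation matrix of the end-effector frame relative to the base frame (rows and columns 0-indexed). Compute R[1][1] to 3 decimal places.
End-effector y-axis (col 1 of R) = (-0.7071,0.7071,0.0000)
R[1][1] = 0.7071

0.707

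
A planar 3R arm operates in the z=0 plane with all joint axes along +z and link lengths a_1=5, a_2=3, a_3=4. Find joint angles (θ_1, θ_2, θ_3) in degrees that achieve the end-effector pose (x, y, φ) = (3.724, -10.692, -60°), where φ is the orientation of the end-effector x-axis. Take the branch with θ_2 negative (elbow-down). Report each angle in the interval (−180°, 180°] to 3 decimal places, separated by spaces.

-59.998 -44.996 44.994

wrist centre = target − a_3·(cos φ, sin φ) = (1.7240, -7.2279)
cos θ_2 = (55.2147−5²−3²)/(2·5·3) = 0.7072; θ_2 = -44.9960° (elbow-down)
β = atan2(-7.2279,1.7240) = -76.5845°; ψ = atan2(-2.1212,7.1215) = -16.5865°
θ_1 = β − ψ = -59.9980°
θ_3 = φ − θ_1 − θ_2 = 44.9940° (wrapped to (-180°,180°])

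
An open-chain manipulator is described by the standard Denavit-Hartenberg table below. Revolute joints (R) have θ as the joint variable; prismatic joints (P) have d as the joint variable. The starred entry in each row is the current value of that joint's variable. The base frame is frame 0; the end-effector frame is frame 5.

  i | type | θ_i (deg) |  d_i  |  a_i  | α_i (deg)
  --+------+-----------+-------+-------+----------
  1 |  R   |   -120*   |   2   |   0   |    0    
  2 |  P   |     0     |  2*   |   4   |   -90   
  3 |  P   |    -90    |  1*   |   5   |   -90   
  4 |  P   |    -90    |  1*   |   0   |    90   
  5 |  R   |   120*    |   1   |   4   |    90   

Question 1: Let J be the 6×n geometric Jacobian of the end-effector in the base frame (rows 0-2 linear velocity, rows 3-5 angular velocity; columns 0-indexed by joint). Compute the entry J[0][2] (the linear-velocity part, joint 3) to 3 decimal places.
0.866

prismatic axis z_2 = (0.8660,-0.5000,0.0000)
J_v[:, 2] = z_2; J_ω[:, 2] = (0,0,0)
entry J[0][2] = 0.8660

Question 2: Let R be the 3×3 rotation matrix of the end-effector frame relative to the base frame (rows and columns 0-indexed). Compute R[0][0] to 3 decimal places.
-0.866

End-effector x-axis (col 0 of R) = (-0.8660,-0.5000,-0.0000)
R[0][0] = -0.8660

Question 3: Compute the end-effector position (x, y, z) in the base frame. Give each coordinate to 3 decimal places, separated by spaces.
-5.098 -6.830 8.000

after link 1: o_1 = (0.0000, 0.0000, 2.0000)
after link 2: o_2 = (-2.0000, -3.4641, 4.0000)
after link 3: o_3 = (-1.1340, -3.9641, 9.0000)
after link 4: o_4 = (-1.6340, -4.8301, 9.0000)
after link 5: o_5 = (-5.0981, -6.8301, 8.0000)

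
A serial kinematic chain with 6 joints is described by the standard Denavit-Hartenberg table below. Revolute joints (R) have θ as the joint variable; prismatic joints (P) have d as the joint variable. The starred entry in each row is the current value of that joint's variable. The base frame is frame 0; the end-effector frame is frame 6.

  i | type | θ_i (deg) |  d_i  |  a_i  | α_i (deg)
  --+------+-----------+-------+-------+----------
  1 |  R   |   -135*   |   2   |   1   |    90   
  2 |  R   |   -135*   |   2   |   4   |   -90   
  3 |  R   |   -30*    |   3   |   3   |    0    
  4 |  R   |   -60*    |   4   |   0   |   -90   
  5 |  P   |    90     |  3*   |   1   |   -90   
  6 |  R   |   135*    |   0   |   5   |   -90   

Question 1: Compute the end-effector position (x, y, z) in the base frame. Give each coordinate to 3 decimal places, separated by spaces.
after link 1: o_1 = (-0.7071, -0.7071, 2.0000)
after link 2: o_2 = (-0.1213, 2.7071, -0.8284)
after link 3: o_3 = (-1.3829, 3.5668, -4.7869)
after link 4: o_4 = (-3.3829, 1.5668, -7.6153)
after link 5: o_5 = (-1.3829, 3.5668, -9.0295)
after link 6: o_6 = (-4.9185, 0.0313, -9.0295)

-4.918 0.031 -9.030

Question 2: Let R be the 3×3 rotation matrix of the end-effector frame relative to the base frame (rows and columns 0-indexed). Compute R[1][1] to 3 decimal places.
0.707

End-effector y-axis (col 1 of R) = (-0.7071,0.7071,-0.0000)
R[1][1] = 0.7071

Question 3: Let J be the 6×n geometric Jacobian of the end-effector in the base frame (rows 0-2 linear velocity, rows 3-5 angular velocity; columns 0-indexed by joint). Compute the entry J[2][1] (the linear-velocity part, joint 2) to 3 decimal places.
2.456

axis z_1 = (-0.7071,0.7071,0.0000); lever o_n−o_1 = (-4.2114,0.7384,-11.0295)
cross product → J_v[:, 1] = (-7.7990,-7.7990,2.4558)
J_ω[:, 1] = z_1
entry J[2][1] = 2.4558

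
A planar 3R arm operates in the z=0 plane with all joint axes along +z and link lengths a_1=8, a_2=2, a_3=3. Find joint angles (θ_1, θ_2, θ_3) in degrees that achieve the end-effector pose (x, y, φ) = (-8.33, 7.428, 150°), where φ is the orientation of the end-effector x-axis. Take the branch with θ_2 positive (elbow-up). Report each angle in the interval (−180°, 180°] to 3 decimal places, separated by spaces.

120.000 90.007 -60.007

wrist centre = target − a_3·(cos φ, sin φ) = (-5.7319, 5.9280)
cos θ_2 = (67.9961−8²−2²)/(2·8·2) = -0.0001; θ_2 = 90.0069° (elbow-up)
β = atan2(5.9280,-5.7319) = 134.0366°; ψ = atan2(2.0000,7.9998) = 14.0367°
θ_1 = β − ψ = 119.9999°
θ_3 = φ − θ_1 − θ_2 = -60.0069° (wrapped to (-180°,180°])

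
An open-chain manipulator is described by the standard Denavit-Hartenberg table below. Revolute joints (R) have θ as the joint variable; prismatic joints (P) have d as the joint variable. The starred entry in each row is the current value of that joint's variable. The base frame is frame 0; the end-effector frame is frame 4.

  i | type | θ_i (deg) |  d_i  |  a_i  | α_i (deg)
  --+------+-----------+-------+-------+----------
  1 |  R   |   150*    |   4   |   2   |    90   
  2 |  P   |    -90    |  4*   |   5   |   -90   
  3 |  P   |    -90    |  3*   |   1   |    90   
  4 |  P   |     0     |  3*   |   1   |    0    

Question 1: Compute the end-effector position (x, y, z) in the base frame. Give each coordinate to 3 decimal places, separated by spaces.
after link 1: o_1 = (-1.7321, 1.0000, 4.0000)
after link 2: o_2 = (0.2679, 4.4641, -1.0000)
after link 3: o_3 = (-1.8301, 6.8301, -1.0000)
after link 4: o_4 = (-1.3301, 7.6962, 2.0000)

-1.330 7.696 2.000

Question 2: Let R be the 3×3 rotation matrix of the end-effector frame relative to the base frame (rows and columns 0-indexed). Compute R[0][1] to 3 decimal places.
-0.866

End-effector y-axis (col 1 of R) = (-0.8660,0.5000,-0.0000)
R[0][1] = -0.8660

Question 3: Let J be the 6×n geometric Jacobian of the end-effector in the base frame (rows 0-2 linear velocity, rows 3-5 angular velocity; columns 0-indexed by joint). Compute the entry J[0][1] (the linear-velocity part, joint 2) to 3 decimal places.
0.500

prismatic axis z_1 = (0.5000,0.8660,0.0000)
J_v[:, 1] = z_1; J_ω[:, 1] = (0,0,0)
entry J[0][1] = 0.5000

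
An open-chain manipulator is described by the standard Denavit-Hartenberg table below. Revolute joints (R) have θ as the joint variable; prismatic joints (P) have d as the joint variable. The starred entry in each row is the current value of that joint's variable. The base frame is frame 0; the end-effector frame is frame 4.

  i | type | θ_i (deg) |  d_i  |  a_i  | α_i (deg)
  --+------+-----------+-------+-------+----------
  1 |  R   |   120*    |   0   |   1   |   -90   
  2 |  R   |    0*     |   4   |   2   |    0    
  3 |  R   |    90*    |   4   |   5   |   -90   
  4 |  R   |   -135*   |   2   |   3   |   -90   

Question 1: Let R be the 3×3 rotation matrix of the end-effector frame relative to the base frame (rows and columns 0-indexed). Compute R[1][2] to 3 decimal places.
-0.354

End-effector z-axis (col 2 of R) = (-0.6124,-0.3536,-0.7071)
R[1][2] = -0.3536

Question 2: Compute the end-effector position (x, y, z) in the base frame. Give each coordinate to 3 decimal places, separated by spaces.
after link 1: o_1 = (-0.5000, 0.8660, 0.0000)
after link 2: o_2 = (-4.9641, 0.5981, 0.0000)
after link 3: o_3 = (-8.4282, -1.4019, -5.0000)
after link 4: o_4 = (-9.2653, -4.1946, -2.8787)

-9.265 -4.195 -2.879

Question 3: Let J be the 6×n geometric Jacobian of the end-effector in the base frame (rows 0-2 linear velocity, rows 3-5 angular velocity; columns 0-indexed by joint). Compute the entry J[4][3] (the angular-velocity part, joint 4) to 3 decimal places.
axis z_3 = (0.5000,-0.8660,-0.0000); lever o_n−o_3 = (-0.8371,-2.7927,2.1213)
cross product → J_v[:, 3] = (-1.8371,-1.0607,-2.1213)
J_ω[:, 3] = z_3
entry J[4][3] = -0.8660

-0.866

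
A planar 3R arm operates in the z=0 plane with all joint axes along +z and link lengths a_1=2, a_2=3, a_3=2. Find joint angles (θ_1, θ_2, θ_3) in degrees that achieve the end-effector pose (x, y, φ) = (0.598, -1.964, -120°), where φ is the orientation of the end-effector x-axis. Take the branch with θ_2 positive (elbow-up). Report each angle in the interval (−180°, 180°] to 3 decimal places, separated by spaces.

wrist centre = target − a_3·(cos φ, sin φ) = (1.5980, -0.2319)
cos θ_2 = (2.6074−2²−3²)/(2·2·3) = -0.8660; θ_2 = 150.0028° (elbow-up)
β = atan2(-0.2319,1.5980) = -8.2588°; ψ = atan2(1.4999,-0.5981) = 111.7421°
θ_1 = β − ψ = -120.0009°
θ_3 = φ − θ_1 − θ_2 = -150.0019° (wrapped to (-180°,180°])

-120.001 150.003 -150.002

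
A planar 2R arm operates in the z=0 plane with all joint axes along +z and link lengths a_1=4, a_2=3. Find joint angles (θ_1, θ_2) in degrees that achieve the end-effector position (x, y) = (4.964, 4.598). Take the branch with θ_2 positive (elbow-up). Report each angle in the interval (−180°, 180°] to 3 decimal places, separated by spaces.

cos θ_2 = (45.7829−4²−3²)/(2·4·3) = 0.8660; θ_2 = 30.0082° (elbow-up)
β = atan2(4.5980,4.9640) = 42.8080°; ψ = atan2(1.5004,6.5979) = 12.8113°
θ_1 = β − ψ = 29.9967°

29.997 30.008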